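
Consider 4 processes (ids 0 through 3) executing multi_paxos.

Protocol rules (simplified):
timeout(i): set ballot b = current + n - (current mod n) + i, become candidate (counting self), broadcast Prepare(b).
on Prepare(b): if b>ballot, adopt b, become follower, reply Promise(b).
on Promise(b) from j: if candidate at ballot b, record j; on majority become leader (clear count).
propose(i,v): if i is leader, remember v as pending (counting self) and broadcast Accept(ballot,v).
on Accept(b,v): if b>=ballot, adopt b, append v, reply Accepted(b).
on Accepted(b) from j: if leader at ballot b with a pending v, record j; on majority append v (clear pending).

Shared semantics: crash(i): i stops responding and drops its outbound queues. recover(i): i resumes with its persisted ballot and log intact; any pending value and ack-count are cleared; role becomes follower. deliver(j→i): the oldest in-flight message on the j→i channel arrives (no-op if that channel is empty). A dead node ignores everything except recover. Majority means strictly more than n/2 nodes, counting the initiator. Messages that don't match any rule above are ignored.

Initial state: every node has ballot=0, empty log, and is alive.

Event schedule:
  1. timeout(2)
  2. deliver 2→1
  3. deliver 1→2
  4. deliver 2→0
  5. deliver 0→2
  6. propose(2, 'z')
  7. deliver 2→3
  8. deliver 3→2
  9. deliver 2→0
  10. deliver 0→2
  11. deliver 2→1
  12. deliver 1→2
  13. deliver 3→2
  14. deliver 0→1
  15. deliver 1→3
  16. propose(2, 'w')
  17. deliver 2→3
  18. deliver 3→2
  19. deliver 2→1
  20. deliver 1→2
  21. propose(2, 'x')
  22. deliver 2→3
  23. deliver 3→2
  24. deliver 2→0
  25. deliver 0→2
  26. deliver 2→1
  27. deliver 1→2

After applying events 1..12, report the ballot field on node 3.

6

1. timeout(2):  <2:cand b6 ->
2. deliver 2→1:  <1:foll b6 ->
3. deliver 1→2:  nop
4. deliver 2→0:  <0:foll b6 ->
5. deliver 0→2:  <2:lead b6 ->
6. propose(2,'z'):  nop
7. deliver 2→3:  <3:foll b6 ->
8. deliver 3→2:  nop
9. deliver 2→0:  <0:foll b6 z>
10. deliver 0→2:  nop
11. deliver 2→1:  <1:foll b6 z>
12. deliver 1→2:  <2:lead b6 z>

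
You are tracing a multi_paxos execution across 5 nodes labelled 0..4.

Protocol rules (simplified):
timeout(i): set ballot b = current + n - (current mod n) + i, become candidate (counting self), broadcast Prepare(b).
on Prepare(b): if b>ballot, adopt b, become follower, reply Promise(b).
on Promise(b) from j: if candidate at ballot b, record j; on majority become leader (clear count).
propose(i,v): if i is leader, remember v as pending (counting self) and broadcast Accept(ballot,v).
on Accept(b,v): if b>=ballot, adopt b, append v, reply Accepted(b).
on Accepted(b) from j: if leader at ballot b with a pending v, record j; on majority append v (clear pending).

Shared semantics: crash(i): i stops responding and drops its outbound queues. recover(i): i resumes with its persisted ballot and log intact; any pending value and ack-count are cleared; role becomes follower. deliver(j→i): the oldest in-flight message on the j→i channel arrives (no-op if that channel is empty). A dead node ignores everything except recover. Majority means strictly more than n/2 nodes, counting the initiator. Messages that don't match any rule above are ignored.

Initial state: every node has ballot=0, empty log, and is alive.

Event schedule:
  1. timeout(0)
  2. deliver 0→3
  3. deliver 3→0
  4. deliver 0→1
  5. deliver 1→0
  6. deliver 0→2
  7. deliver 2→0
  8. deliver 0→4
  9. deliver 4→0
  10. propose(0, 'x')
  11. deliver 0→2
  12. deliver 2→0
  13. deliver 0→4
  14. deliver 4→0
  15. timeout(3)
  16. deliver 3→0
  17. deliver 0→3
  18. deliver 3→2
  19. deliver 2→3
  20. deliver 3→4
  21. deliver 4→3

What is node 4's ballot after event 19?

step 1 timeout(0): 0={cand,b=5,log=-}
step 2 deliver 0→3: 3={foll,b=5,log=-}
step 3 deliver 3→0: —
step 4 deliver 0→1: 1={foll,b=5,log=-}
step 5 deliver 1→0: 0={lead,b=5,log=-}
step 6 deliver 0→2: 2={foll,b=5,log=-}
step 7 deliver 2→0: —
step 8 deliver 0→4: 4={foll,b=5,log=-}
step 9 deliver 4→0: —
step 10 propose(0,'x'): —
step 11 deliver 0→2: 2={foll,b=5,log=x}
step 12 deliver 2→0: —
step 13 deliver 0→4: 4={foll,b=5,log=x}
step 14 deliver 4→0: 0={lead,b=5,log=x}
step 15 timeout(3): 3={cand,b=13,log=-}
step 16 deliver 3→0: 0={foll,b=13,log=x}
step 17 deliver 0→3: —
step 18 deliver 3→2: 2={foll,b=13,log=x}
step 19 deliver 2→3: —

5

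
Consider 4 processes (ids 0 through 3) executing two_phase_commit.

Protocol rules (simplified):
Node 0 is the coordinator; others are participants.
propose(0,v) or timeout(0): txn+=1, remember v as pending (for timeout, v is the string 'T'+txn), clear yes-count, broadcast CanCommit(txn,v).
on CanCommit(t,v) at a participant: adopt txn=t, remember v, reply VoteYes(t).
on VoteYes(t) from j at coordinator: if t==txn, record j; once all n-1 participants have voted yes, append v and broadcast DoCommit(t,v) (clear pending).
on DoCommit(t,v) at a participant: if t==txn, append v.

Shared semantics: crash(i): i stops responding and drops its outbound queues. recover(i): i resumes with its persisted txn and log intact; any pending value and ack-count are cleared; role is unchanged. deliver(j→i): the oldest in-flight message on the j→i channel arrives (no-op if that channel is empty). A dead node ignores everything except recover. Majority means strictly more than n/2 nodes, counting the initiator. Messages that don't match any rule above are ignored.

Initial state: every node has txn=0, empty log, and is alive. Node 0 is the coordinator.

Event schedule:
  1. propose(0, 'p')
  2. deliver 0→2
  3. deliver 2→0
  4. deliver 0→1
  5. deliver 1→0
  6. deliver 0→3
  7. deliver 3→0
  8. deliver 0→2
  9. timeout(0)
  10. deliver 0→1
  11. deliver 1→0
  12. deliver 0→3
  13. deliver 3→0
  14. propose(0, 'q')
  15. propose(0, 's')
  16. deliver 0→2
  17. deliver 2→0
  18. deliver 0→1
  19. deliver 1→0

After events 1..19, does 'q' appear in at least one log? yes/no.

[1] propose(0,'p') → N0(coor t1 [-])
[2] deliver 0→2 → N2(part t1 [-])
[3] deliver 2→0 → ∅
[4] deliver 0→1 → N1(part t1 [-])
[5] deliver 1→0 → ∅
[6] deliver 0→3 → N3(part t1 [-])
[7] deliver 3→0 → N0(coor t1 [p])
[8] deliver 0→2 → N2(part t1 [p])
[9] timeout(0) → N0(coor t2 [p])
[10] deliver 0→1 → N1(part t1 [p])
[11] deliver 1→0 → ∅
[12] deliver 0→3 → N3(part t1 [p])
[13] deliver 3→0 → ∅
[14] propose(0,'q') → N0(coor t3 [p])
[15] propose(0,'s') → N0(coor t4 [p])
[16] deliver 0→2 → N2(part t2 [p])
[17] deliver 2→0 → ∅
[18] deliver 0→1 → N1(part t2 [p])
[19] deliver 1→0 → ∅

no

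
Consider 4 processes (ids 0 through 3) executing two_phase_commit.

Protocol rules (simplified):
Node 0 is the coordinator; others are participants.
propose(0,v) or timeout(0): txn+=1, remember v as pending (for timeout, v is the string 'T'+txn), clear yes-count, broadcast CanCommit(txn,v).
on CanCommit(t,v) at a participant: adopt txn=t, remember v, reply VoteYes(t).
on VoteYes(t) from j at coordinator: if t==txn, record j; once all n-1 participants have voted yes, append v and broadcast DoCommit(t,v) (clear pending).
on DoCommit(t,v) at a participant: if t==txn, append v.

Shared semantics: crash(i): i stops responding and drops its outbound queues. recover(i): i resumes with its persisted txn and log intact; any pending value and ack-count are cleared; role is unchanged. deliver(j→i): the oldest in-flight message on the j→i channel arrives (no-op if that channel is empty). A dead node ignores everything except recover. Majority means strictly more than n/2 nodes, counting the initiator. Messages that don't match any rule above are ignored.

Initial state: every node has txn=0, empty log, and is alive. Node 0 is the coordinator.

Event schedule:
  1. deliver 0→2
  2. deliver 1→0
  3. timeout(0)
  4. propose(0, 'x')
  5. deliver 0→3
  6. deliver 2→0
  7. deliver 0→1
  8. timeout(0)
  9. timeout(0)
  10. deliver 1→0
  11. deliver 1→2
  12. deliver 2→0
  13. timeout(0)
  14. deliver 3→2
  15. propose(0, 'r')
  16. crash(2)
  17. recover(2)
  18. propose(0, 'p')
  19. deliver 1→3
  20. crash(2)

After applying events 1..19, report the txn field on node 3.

after 1 — deliver 0→2: ·
after 2 — deliver 1→0: ·
after 3 — timeout(0): n0:coor/t1/[-]
after 4 — propose(0,'x'): n0:coor/t2/[-]
after 5 — deliver 0→3: n3:part/t1/[-]
after 6 — deliver 2→0: ·
after 7 — deliver 0→1: n1:part/t1/[-]
after 8 — timeout(0): n0:coor/t3/[-]
after 9 — timeout(0): n0:coor/t4/[-]
after 10 — deliver 1→0: ·
after 11 — deliver 1→2: ·
after 12 — deliver 2→0: ·
after 13 — timeout(0): n0:coor/t5/[-]
after 14 — deliver 3→2: ·
after 15 — propose(0,'r'): n0:coor/t6/[-]
after 16 — crash(2): n2:✗part/t0/[-]
after 17 — recover(2): n2:part/t0/[-]
after 18 — propose(0,'p'): n0:coor/t7/[-]
after 19 — deliver 1→3: ·

1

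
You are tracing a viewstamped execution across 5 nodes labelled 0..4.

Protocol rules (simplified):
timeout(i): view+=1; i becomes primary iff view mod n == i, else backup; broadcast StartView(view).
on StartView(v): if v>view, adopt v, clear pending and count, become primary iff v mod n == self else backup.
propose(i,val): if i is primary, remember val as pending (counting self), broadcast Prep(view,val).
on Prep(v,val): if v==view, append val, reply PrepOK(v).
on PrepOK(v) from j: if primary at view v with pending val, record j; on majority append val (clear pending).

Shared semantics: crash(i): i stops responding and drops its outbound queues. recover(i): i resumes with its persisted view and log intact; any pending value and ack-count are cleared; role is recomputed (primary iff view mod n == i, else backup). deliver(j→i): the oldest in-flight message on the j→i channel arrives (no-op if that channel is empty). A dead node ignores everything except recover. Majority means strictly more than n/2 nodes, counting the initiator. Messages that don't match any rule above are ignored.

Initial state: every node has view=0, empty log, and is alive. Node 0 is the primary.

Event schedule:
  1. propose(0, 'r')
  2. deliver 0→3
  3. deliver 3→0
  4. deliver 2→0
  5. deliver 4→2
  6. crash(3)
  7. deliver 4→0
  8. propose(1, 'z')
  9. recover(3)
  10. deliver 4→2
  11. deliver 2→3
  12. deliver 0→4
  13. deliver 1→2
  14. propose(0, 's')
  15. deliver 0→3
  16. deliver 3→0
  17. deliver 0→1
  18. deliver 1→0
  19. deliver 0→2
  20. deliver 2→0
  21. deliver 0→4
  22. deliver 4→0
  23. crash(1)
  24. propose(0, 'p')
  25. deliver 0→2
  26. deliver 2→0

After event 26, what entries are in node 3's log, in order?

r,s

step 1 propose(0,'r'): —
step 2 deliver 0→3: 3={back,v=0,log=r}
step 3 deliver 3→0: —
step 4 deliver 2→0: —
step 5 deliver 4→2: —
step 6 crash(3): 3={✗back,v=0,log=r}
step 7 deliver 4→0: —
step 8 propose(1,'z'): —
step 9 recover(3): 3={back,v=0,log=r}
step 10 deliver 4→2: —
step 11 deliver 2→3: —
step 12 deliver 0→4: 4={back,v=0,log=r}
step 13 deliver 1→2: —
step 14 propose(0,'s'): —
step 15 deliver 0→3: 3={back,v=0,log=r,s}
step 16 deliver 3→0: —
step 17 deliver 0→1: 1={back,v=0,log=r}
step 18 deliver 1→0: 0={prim,v=0,log=s}
step 19 deliver 0→2: 2={back,v=0,log=r}
step 20 deliver 2→0: —
step 21 deliver 0→4: 4={back,v=0,log=r,s}
step 22 deliver 4→0: —
step 23 crash(1): 1={✗back,v=0,log=r}
step 24 propose(0,'p'): —
step 25 deliver 0→2: 2={back,v=0,log=r,s}
step 26 deliver 2→0: —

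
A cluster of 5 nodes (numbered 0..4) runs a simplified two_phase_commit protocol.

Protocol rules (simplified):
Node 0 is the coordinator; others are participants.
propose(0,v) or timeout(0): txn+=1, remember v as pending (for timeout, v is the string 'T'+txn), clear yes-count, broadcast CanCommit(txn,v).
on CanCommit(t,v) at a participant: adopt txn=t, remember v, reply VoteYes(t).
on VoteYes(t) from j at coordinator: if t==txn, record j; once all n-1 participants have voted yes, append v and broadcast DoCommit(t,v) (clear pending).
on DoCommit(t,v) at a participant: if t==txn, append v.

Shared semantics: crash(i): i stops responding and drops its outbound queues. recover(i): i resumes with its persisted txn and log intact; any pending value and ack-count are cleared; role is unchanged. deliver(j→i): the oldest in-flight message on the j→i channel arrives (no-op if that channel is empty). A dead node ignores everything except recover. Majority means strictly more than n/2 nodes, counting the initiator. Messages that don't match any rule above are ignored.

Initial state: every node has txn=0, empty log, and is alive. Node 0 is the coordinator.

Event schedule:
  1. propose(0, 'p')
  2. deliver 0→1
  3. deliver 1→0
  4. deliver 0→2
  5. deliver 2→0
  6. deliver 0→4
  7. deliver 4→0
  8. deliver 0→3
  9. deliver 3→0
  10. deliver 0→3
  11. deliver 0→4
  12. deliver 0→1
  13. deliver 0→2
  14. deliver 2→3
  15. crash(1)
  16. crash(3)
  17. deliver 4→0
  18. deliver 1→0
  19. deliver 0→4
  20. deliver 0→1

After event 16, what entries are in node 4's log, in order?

[1] propose(0,'p') → N0(coor t1 [-])
[2] deliver 0→1 → N1(part t1 [-])
[3] deliver 1→0 → ∅
[4] deliver 0→2 → N2(part t1 [-])
[5] deliver 2→0 → ∅
[6] deliver 0→4 → N4(part t1 [-])
[7] deliver 4→0 → ∅
[8] deliver 0→3 → N3(part t1 [-])
[9] deliver 3→0 → N0(coor t1 [p])
[10] deliver 0→3 → N3(part t1 [p])
[11] deliver 0→4 → N4(part t1 [p])
[12] deliver 0→1 → N1(part t1 [p])
[13] deliver 0→2 → N2(part t1 [p])
[14] deliver 2→3 → ∅
[15] crash(1) → N1(✗part t1 [p])
[16] crash(3) → N3(✗part t1 [p])

p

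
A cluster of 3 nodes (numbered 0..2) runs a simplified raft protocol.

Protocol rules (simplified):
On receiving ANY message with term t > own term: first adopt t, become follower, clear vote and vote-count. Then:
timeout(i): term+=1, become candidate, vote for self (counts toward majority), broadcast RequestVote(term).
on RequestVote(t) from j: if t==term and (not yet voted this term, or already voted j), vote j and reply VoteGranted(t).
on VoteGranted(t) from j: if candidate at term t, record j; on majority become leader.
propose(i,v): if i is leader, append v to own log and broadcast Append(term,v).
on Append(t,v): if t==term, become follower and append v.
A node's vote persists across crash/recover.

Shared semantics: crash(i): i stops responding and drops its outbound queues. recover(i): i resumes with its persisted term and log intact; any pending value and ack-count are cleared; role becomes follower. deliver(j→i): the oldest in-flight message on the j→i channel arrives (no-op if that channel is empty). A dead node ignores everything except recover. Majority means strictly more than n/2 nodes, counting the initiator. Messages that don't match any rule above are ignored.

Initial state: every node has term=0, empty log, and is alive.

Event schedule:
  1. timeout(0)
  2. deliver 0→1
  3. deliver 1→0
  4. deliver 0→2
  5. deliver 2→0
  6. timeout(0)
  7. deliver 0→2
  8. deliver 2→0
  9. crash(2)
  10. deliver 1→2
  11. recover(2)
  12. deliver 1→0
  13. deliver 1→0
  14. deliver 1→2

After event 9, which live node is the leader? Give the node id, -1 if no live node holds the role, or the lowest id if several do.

0

1. timeout(0):  <0:cand t1 ->
2. deliver 0→1:  <1:foll t1 ->
3. deliver 1→0:  <0:lead t1 ->
4. deliver 0→2:  <2:foll t1 ->
5. deliver 2→0:  nop
6. timeout(0):  <0:cand t2 ->
7. deliver 0→2:  <2:foll t2 ->
8. deliver 2→0:  <0:lead t2 ->
9. crash(2):  <2:✗foll t2 ->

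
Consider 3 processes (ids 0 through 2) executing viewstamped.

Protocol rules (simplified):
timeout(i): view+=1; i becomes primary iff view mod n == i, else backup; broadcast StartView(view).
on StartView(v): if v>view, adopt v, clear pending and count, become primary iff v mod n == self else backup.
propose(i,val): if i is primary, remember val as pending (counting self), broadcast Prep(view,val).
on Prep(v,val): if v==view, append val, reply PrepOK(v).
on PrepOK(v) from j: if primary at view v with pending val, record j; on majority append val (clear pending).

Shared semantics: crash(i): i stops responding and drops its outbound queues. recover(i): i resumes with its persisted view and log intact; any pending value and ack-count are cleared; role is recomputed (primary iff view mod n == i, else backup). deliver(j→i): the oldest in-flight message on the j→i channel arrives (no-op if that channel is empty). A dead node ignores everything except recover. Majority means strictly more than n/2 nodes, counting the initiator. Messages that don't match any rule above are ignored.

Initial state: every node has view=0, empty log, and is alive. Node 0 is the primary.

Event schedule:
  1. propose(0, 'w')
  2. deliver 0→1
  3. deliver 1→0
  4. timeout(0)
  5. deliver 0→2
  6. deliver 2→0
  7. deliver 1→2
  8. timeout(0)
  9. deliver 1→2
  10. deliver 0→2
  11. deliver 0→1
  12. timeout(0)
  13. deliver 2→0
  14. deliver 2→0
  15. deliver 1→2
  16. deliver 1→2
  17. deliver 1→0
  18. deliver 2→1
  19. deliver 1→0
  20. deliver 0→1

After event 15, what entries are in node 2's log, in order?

step 1 propose(0,'w'): —
step 2 deliver 0→1: 1={back,v=0,log=w}
step 3 deliver 1→0: 0={prim,v=0,log=w}
step 4 timeout(0): 0={back,v=1,log=w}
step 5 deliver 0→2: 2={back,v=0,log=w}
step 6 deliver 2→0: —
step 7 deliver 1→2: —
step 8 timeout(0): 0={back,v=2,log=w}
step 9 deliver 1→2: —
step 10 deliver 0→2: 2={back,v=1,log=w}
step 11 deliver 0→1: 1={prim,v=1,log=w}
step 12 timeout(0): 0={prim,v=3,log=w}
step 13 deliver 2→0: —
step 14 deliver 2→0: —
step 15 deliver 1→2: —

w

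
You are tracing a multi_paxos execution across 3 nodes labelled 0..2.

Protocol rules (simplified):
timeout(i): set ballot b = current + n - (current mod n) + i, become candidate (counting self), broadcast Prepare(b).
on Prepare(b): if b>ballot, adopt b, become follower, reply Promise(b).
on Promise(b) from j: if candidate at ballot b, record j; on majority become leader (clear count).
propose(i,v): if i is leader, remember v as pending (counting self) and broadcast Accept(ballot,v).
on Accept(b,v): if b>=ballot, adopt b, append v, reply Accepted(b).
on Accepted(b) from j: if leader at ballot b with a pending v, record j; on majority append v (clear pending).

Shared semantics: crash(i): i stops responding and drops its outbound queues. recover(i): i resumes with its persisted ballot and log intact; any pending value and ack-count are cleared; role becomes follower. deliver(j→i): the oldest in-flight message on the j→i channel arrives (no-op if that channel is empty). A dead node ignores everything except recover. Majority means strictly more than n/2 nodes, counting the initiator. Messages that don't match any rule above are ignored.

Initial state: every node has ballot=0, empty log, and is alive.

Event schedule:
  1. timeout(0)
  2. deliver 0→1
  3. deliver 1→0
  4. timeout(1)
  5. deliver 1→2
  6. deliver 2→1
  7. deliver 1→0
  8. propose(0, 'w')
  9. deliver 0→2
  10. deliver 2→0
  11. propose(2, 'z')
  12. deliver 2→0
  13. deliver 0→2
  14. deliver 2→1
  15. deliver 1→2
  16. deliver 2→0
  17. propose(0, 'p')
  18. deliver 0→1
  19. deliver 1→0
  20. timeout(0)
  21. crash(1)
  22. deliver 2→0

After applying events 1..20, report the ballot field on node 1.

after 1 — timeout(0): n0:cand/b3/[-]
after 2 — deliver 0→1: n1:foll/b3/[-]
after 3 — deliver 1→0: n0:lead/b3/[-]
after 4 — timeout(1): n1:cand/b7/[-]
after 5 — deliver 1→2: n2:foll/b7/[-]
after 6 — deliver 2→1: n1:lead/b7/[-]
after 7 — deliver 1→0: n0:foll/b7/[-]
after 8 — propose(0,'w'): ·
after 9 — deliver 0→2: ·
after 10 — deliver 2→0: ·
after 11 — propose(2,'z'): ·
after 12 — deliver 2→0: ·
after 13 — deliver 0→2: ·
after 14 — deliver 2→1: ·
after 15 — deliver 1→2: ·
after 16 — deliver 2→0: ·
after 17 — propose(0,'p'): ·
after 18 — deliver 0→1: ·
after 19 — deliver 1→0: ·
after 20 — timeout(0): n0:cand/b9/[-]

7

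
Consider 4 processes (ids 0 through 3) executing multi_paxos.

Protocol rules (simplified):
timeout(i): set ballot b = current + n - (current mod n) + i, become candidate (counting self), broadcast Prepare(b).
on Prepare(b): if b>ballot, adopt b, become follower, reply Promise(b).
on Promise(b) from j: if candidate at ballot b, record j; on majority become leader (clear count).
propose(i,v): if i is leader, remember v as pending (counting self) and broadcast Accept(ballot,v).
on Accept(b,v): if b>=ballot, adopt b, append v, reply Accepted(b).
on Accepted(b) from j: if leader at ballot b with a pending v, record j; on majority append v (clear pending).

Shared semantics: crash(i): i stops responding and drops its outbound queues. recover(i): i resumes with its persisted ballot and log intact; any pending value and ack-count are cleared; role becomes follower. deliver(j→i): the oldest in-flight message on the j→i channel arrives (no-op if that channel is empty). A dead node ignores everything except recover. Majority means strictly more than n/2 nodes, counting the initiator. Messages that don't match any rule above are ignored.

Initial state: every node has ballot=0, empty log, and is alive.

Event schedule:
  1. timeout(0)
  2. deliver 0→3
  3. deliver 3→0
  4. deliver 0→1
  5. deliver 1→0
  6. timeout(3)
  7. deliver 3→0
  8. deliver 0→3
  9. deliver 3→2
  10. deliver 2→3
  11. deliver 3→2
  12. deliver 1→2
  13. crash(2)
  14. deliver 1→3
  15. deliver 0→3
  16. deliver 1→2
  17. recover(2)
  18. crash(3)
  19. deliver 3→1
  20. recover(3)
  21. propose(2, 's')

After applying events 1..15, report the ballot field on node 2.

1. timeout(0):  <0:cand b4 ->
2. deliver 0→3:  <3:foll b4 ->
3. deliver 3→0:  nop
4. deliver 0→1:  <1:foll b4 ->
5. deliver 1→0:  <0:lead b4 ->
6. timeout(3):  <3:cand b11 ->
7. deliver 3→0:  <0:foll b11 ->
8. deliver 0→3:  nop
9. deliver 3→2:  <2:foll b11 ->
10. deliver 2→3:  <3:lead b11 ->
11. deliver 3→2:  nop
12. deliver 1→2:  nop
13. crash(2):  <2:✗foll b11 ->
14. deliver 1→3:  nop
15. deliver 0→3:  nop

11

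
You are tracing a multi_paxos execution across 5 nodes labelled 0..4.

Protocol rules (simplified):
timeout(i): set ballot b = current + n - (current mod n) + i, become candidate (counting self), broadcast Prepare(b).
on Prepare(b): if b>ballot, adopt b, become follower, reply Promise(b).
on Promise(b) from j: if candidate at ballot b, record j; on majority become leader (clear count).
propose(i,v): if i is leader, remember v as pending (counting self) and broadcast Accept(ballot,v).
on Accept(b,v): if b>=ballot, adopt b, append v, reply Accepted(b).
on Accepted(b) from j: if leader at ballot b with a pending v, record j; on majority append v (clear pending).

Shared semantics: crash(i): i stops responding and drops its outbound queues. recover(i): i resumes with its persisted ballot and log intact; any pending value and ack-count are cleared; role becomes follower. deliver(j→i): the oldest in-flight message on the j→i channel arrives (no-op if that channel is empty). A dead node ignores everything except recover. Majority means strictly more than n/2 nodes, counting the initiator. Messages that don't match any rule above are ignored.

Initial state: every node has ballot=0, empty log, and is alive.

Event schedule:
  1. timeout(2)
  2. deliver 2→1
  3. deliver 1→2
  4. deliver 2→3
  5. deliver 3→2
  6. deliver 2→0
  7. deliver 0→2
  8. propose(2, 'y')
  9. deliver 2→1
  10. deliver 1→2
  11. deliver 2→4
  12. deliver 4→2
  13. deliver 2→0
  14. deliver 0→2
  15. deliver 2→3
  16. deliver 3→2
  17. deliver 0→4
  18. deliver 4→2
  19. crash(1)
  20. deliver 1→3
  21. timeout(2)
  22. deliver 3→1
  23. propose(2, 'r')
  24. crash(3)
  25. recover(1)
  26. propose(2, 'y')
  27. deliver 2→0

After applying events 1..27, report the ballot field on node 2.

step 1 timeout(2): 2={cand,b=7,log=-}
step 2 deliver 2→1: 1={foll,b=7,log=-}
step 3 deliver 1→2: —
step 4 deliver 2→3: 3={foll,b=7,log=-}
step 5 deliver 3→2: 2={lead,b=7,log=-}
step 6 deliver 2→0: 0={foll,b=7,log=-}
step 7 deliver 0→2: —
step 8 propose(2,'y'): —
step 9 deliver 2→1: 1={foll,b=7,log=y}
step 10 deliver 1→2: —
step 11 deliver 2→4: 4={foll,b=7,log=-}
step 12 deliver 4→2: —
step 13 deliver 2→0: 0={foll,b=7,log=y}
step 14 deliver 0→2: 2={lead,b=7,log=y}
step 15 deliver 2→3: 3={foll,b=7,log=y}
step 16 deliver 3→2: —
step 17 deliver 0→4: —
step 18 deliver 4→2: —
step 19 crash(1): 1={✗foll,b=7,log=y}
step 20 deliver 1→3: —
step 21 timeout(2): 2={cand,b=12,log=y}
step 22 deliver 3→1: —
step 23 propose(2,'r'): —
step 24 crash(3): 3={✗foll,b=7,log=y}
step 25 recover(1): 1={foll,b=7,log=y}
step 26 propose(2,'y'): —
step 27 deliver 2→0: 0={foll,b=12,log=y}

12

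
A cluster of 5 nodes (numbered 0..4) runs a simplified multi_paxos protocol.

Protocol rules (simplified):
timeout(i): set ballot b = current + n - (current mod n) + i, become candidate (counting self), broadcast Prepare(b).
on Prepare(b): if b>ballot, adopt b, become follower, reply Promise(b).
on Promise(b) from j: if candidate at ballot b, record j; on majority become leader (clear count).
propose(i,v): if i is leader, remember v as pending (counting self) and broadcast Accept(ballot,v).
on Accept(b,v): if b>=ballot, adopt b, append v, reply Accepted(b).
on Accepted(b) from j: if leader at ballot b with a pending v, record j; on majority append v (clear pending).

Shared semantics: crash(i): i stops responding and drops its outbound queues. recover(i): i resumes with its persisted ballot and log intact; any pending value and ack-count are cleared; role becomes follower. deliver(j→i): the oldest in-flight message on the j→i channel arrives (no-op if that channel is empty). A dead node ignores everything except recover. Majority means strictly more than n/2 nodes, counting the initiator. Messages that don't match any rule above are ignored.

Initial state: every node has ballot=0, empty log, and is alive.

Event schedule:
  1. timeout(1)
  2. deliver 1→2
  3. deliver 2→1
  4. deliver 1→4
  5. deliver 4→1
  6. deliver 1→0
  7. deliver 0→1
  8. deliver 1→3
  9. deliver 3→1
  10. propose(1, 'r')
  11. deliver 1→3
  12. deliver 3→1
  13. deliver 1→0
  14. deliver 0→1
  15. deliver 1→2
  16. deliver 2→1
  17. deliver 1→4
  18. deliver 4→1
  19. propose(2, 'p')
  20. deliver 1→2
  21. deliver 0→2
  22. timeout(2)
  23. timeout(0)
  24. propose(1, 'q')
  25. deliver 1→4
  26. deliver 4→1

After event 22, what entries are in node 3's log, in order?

step 1 timeout(1): 1={cand,b=6,log=-}
step 2 deliver 1→2: 2={foll,b=6,log=-}
step 3 deliver 2→1: —
step 4 deliver 1→4: 4={foll,b=6,log=-}
step 5 deliver 4→1: 1={lead,b=6,log=-}
step 6 deliver 1→0: 0={foll,b=6,log=-}
step 7 deliver 0→1: —
step 8 deliver 1→3: 3={foll,b=6,log=-}
step 9 deliver 3→1: —
step 10 propose(1,'r'): —
step 11 deliver 1→3: 3={foll,b=6,log=r}
step 12 deliver 3→1: —
step 13 deliver 1→0: 0={foll,b=6,log=r}
step 14 deliver 0→1: 1={lead,b=6,log=r}
step 15 deliver 1→2: 2={foll,b=6,log=r}
step 16 deliver 2→1: —
step 17 deliver 1→4: 4={foll,b=6,log=r}
step 18 deliver 4→1: —
step 19 propose(2,'p'): —
step 20 deliver 1→2: —
step 21 deliver 0→2: —
step 22 timeout(2): 2={cand,b=12,log=r}

r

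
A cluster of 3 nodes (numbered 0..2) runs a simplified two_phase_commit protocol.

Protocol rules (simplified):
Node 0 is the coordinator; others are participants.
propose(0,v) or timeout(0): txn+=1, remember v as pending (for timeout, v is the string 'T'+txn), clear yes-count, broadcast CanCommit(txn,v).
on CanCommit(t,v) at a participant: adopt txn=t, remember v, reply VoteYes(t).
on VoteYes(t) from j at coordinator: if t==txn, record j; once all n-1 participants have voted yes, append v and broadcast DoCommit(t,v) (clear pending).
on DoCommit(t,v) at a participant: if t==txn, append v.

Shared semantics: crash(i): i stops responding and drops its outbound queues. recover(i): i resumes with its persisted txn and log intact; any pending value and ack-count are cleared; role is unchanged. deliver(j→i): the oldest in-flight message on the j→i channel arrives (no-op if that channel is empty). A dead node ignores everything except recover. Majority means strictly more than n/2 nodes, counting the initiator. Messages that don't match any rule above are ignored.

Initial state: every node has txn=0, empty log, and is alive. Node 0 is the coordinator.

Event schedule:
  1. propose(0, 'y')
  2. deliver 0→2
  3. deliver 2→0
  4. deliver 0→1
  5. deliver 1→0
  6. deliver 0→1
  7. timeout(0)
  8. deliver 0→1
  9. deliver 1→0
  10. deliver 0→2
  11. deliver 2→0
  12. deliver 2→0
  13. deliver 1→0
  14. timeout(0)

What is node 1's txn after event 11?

[1] propose(0,'y') → N0(coor t1 [-])
[2] deliver 0→2 → N2(part t1 [-])
[3] deliver 2→0 → ∅
[4] deliver 0→1 → N1(part t1 [-])
[5] deliver 1→0 → N0(coor t1 [y])
[6] deliver 0→1 → N1(part t1 [y])
[7] timeout(0) → N0(coor t2 [y])
[8] deliver 0→1 → N1(part t2 [y])
[9] deliver 1→0 → ∅
[10] deliver 0→2 → N2(part t1 [y])
[11] deliver 2→0 → ∅

2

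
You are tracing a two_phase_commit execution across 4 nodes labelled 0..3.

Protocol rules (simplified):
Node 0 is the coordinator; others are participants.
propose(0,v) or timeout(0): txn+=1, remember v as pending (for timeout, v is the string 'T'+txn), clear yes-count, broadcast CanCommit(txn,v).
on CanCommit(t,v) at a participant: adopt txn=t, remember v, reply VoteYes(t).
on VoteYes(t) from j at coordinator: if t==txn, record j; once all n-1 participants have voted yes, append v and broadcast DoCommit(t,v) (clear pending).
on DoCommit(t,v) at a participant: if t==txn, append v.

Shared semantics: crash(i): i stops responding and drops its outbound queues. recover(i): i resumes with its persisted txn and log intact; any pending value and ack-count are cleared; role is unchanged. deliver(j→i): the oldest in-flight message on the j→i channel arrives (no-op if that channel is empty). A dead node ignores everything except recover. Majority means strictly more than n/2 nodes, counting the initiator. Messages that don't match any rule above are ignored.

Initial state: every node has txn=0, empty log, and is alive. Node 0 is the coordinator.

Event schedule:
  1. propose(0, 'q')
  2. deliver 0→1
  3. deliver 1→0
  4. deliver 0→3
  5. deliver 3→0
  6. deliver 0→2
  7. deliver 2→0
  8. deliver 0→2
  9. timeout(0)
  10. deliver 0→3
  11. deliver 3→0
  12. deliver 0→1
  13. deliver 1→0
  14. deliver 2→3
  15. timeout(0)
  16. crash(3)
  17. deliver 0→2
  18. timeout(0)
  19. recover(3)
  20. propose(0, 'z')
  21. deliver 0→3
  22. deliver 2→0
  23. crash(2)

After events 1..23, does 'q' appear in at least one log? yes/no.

yes

after 1 — propose(0,'q'): n0:coor/t1/[-]
after 2 — deliver 0→1: n1:part/t1/[-]
after 3 — deliver 1→0: ·
after 4 — deliver 0→3: n3:part/t1/[-]
after 5 — deliver 3→0: ·
after 6 — deliver 0→2: n2:part/t1/[-]
after 7 — deliver 2→0: n0:coor/t1/[q]
after 8 — deliver 0→2: n2:part/t1/[q]
after 9 — timeout(0): n0:coor/t2/[q]
after 10 — deliver 0→3: n3:part/t1/[q]
after 11 — deliver 3→0: ·
after 12 — deliver 0→1: n1:part/t1/[q]
after 13 — deliver 1→0: ·
after 14 — deliver 2→3: ·
after 15 — timeout(0): n0:coor/t3/[q]
after 16 — crash(3): n3:✗part/t1/[q]
after 17 — deliver 0→2: n2:part/t2/[q]
after 18 — timeout(0): n0:coor/t4/[q]
after 19 — recover(3): n3:part/t1/[q]
after 20 — propose(0,'z'): n0:coor/t5/[q]
after 21 — deliver 0→3: n3:part/t2/[q]
after 22 — deliver 2→0: ·
after 23 — crash(2): n2:✗part/t2/[q]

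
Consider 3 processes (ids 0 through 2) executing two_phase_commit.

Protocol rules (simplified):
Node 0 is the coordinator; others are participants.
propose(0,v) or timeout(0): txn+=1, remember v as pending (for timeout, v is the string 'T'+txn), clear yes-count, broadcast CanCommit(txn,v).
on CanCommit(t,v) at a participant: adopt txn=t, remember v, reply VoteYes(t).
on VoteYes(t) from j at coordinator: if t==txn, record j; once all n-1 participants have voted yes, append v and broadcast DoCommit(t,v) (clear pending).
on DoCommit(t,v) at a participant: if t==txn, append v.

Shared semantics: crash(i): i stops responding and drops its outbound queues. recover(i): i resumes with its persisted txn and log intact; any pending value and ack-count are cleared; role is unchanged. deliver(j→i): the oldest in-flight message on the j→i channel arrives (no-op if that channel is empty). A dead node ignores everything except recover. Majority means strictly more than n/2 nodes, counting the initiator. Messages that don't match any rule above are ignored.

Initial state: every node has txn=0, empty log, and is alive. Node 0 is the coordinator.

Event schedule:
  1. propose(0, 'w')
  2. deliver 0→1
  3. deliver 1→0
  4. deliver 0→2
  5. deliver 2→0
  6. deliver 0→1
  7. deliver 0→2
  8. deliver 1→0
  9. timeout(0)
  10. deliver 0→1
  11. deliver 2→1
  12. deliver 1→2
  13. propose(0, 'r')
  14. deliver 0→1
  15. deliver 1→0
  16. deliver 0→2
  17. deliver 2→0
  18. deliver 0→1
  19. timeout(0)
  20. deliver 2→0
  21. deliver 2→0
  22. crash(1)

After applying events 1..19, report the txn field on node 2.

2

[1] propose(0,'w') → N0(coor t1 [-])
[2] deliver 0→1 → N1(part t1 [-])
[3] deliver 1→0 → ∅
[4] deliver 0→2 → N2(part t1 [-])
[5] deliver 2→0 → N0(coor t1 [w])
[6] deliver 0→1 → N1(part t1 [w])
[7] deliver 0→2 → N2(part t1 [w])
[8] deliver 1→0 → ∅
[9] timeout(0) → N0(coor t2 [w])
[10] deliver 0→1 → N1(part t2 [w])
[11] deliver 2→1 → ∅
[12] deliver 1→2 → ∅
[13] propose(0,'r') → N0(coor t3 [w])
[14] deliver 0→1 → N1(part t3 [w])
[15] deliver 1→0 → ∅
[16] deliver 0→2 → N2(part t2 [w])
[17] deliver 2→0 → ∅
[18] deliver 0→1 → ∅
[19] timeout(0) → N0(coor t4 [w])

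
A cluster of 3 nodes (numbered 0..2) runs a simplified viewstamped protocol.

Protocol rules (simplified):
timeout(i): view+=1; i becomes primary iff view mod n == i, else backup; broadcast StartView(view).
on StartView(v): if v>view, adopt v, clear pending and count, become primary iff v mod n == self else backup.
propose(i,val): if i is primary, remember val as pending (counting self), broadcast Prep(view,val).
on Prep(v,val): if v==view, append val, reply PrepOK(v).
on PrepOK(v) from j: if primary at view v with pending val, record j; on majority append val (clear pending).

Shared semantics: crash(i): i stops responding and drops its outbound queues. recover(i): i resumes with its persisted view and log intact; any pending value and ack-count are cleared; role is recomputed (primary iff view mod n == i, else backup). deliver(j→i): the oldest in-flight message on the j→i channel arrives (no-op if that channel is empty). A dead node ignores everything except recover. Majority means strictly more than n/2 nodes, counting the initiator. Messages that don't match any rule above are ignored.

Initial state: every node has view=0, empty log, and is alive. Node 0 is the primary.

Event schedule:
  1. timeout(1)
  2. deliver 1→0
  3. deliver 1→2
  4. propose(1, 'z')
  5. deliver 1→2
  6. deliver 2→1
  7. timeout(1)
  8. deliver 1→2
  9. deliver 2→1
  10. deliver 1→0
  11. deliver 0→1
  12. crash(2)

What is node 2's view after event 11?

2

after 1 — timeout(1): n1:prim/v1/[-]
after 2 — deliver 1→0: n0:back/v1/[-]
after 3 — deliver 1→2: n2:back/v1/[-]
after 4 — propose(1,'z'): ·
after 5 — deliver 1→2: n2:back/v1/[z]
after 6 — deliver 2→1: n1:prim/v1/[z]
after 7 — timeout(1): n1:back/v2/[z]
after 8 — deliver 1→2: n2:prim/v2/[z]
after 9 — deliver 2→1: ·
after 10 — deliver 1→0: n0:back/v1/[z]
after 11 — deliver 0→1: ·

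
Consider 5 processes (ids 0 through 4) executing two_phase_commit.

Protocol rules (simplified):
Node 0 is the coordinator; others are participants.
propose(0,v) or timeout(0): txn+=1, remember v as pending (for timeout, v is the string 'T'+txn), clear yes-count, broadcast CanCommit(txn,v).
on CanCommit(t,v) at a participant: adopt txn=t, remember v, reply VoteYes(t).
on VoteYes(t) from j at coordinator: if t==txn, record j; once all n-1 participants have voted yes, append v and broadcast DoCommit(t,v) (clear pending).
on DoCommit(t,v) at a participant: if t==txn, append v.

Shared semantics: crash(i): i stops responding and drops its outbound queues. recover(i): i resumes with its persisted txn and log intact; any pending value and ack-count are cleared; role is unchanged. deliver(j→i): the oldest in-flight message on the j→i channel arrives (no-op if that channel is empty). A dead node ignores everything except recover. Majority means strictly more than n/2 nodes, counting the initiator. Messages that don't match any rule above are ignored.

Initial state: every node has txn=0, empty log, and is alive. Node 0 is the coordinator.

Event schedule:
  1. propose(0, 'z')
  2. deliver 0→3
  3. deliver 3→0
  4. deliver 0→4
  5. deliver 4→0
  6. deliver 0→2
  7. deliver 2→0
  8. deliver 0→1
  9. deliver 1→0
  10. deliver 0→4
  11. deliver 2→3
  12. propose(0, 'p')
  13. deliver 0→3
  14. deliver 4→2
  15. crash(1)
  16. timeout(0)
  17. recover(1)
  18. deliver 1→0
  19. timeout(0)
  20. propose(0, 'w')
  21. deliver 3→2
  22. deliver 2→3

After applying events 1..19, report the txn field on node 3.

1

e1 propose(0,'z'): 0[coor,t=1,-]
e2 deliver 0→3: 3[part,t=1,-]
e3 deliver 3→0: ·
e4 deliver 0→4: 4[part,t=1,-]
e5 deliver 4→0: ·
e6 deliver 0→2: 2[part,t=1,-]
e7 deliver 2→0: ·
e8 deliver 0→1: 1[part,t=1,-]
e9 deliver 1→0: 0[coor,t=1,z]
e10 deliver 0→4: 4[part,t=1,z]
e11 deliver 2→3: ·
e12 propose(0,'p'): 0[coor,t=2,z]
e13 deliver 0→3: 3[part,t=1,z]
e14 deliver 4→2: ·
e15 crash(1): 1[✗part,t=1,-]
e16 timeout(0): 0[coor,t=3,z]
e17 recover(1): 1[part,t=1,-]
e18 deliver 1→0: ·
e19 timeout(0): 0[coor,t=4,z]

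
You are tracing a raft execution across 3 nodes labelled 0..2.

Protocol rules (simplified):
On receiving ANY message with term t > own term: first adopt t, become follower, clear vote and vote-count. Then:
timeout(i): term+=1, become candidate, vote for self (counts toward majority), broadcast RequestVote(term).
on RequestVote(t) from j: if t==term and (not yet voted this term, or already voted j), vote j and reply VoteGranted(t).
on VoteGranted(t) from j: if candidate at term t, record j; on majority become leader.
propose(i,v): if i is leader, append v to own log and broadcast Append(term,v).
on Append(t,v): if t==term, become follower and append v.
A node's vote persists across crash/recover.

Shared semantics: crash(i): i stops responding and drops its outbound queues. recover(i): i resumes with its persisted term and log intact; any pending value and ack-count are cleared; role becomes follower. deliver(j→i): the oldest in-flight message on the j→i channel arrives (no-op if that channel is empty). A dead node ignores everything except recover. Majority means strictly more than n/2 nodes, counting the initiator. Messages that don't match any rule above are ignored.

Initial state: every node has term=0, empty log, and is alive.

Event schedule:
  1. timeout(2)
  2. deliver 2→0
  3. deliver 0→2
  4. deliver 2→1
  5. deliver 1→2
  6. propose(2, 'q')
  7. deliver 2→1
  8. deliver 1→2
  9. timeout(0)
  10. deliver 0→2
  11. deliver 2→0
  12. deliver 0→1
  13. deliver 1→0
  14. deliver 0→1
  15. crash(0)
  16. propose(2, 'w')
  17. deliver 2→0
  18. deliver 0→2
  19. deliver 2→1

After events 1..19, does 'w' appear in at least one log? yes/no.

after 1 — timeout(2): n2:cand/t1/[-]
after 2 — deliver 2→0: n0:foll/t1/[-]
after 3 — deliver 0→2: n2:lead/t1/[-]
after 4 — deliver 2→1: n1:foll/t1/[-]
after 5 — deliver 1→2: ·
after 6 — propose(2,'q'): n2:lead/t1/[q]
after 7 — deliver 2→1: n1:foll/t1/[q]
after 8 — deliver 1→2: ·
after 9 — timeout(0): n0:cand/t2/[-]
after 10 — deliver 0→2: n2:foll/t2/[q]
after 11 — deliver 2→0: ·
after 12 — deliver 0→1: n1:foll/t2/[q]
after 13 — deliver 1→0: n0:lead/t2/[-]
after 14 — deliver 0→1: ·
after 15 — crash(0): n0:✗lead/t2/[-]
after 16 — propose(2,'w'): ·
after 17 — deliver 2→0: ·
after 18 — deliver 0→2: ·
after 19 — deliver 2→1: ·

no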